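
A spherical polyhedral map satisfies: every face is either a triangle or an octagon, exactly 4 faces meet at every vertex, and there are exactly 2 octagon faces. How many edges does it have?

32

Let x be the number of triangles; then F = 2 + x.
Edge–face incidences: 2E = 8·2 + 3·x = 16 + 3x.
Every vertex has degree 4, so 4V = 2E.
Euler: V − E + F = 2 ⇒ (2E)/4 − E + (2 + x) = 2.
Multiply by 8: 2·(2E) − 4·(2E) + 8·(2 + x) = 16, i.e. 16 + 8x − 2·(16 + 3x) = 16.
Collecting terms: 2x − 16 = 16, so 2x = 32, so x = 16.
Then 2E = 16 + 3·16 = 64, so E = 32, V = 2E/4 = 16, F = 2 + 16 = 18.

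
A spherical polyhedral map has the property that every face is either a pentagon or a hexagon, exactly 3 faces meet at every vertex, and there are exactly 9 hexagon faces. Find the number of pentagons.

12

Let x be the number of pentagons; then F = 9 + x.
Edge–face incidences: 2E = 6·9 + 5·x = 54 + 5x.
Every vertex has degree 3, so 3V = 2E.
Euler: V − E + F = 2 ⇒ (2E)/3 − E + (9 + x) = 2.
Multiply by 6: 2·(2E) − 3·(2E) + 6·(9 + x) = 12, i.e. 54 + 6x − (54 + 5x) = 12.
Collecting terms: x = 12.
Then 2E = 54 + 5·12 = 114, so E = 57, V = 2E/3 = 38, F = 9 + 12 = 21.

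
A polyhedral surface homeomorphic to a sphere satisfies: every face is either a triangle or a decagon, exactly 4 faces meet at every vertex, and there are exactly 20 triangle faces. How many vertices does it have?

Let x be the number of decagons; then F = 20 + x.
Edge–face incidences: 2E = 3·20 + 10·x = 60 + 10x.
Every vertex has degree 4, so 4V = 2E.
Euler: V − E + F = 2 ⇒ (2E)/4 − E + (20 + x) = 2.
Multiply by 8: 2·(2E) − 4·(2E) + 8·(20 + x) = 16, i.e. 160 + 8x − 2·(60 + 10x) = 16.
Collecting terms: −12x + 40 = 16, so −12x = −24, so x = 2.
Then 2E = 60 + 10·2 = 80, so E = 40, V = 2E/4 = 20, F = 20 + 2 = 22.

20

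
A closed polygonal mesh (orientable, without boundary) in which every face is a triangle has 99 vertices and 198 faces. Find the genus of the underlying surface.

Every face is a triangle, so 2E = 3·198 = 594, giving E = 297.
χ = V − E + F = 99 − 297 + 198 = 0.
For a closed orientable surface χ = 2 − 2g, so g = (2 − (0))/2 = 1.

1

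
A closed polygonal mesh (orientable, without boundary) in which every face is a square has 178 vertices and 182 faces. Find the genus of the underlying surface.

Every face is a square, so 2E = 4·182 = 728, giving E = 364.
χ = V − E + F = 178 − 364 + 182 = -4.
For a closed orientable surface χ = 2 − 2g, so g = (2 − (-4))/2 = 3.

3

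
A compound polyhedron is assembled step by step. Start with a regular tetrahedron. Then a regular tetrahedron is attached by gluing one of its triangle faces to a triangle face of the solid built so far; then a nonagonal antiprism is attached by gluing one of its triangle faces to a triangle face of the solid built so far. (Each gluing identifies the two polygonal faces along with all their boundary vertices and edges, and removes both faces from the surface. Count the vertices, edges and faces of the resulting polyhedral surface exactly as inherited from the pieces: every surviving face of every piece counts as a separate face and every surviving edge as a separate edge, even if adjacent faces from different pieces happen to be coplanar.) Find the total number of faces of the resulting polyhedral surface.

24

A regular tetrahedron: V=4, E=6, F=4.
Attach a regular tetrahedron (V=4, E=6, F=4) along a 3-gon: merge 3 vertices and 3 edges, delete both glued faces → V=5, E=9, F=6.
Attach a nonagonal antiprism (V=18, E=36, F=20) along a 3-gon: merge 3 vertices and 3 edges, delete both glued faces → V=20, E=42, F=24.
Check: V − E + F = 20 − 42 + 24 = 2.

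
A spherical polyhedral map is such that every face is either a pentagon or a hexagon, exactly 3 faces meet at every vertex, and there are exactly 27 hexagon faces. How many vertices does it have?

Let x be the number of pentagons; then F = 27 + x.
Edge–face incidences: 2E = 6·27 + 5·x = 162 + 5x.
Every vertex has degree 3, so 3V = 2E.
Euler: V − E + F = 2 ⇒ (2E)/3 − E + (27 + x) = 2.
Multiply by 6: 2·(2E) − 3·(2E) + 6·(27 + x) = 12, i.e. 162 + 6x − (162 + 5x) = 12.
Collecting terms: x = 12.
Then 2E = 162 + 5·12 = 222, so E = 111, V = 2E/3 = 74, F = 27 + 12 = 39.

74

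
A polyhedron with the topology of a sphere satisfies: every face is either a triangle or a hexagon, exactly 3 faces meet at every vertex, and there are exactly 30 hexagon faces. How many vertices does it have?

Let x be the number of triangles; then F = 30 + x.
Edge–face incidences: 2E = 6·30 + 3·x = 180 + 3x.
Every vertex has degree 3, so 3V = 2E.
Euler: V − E + F = 2 ⇒ (2E)/3 − E + (30 + x) = 2.
Multiply by 6: 2·(2E) − 3·(2E) + 6·(30 + x) = 12, i.e. 180 + 6x − (180 + 3x) = 12.
Collecting terms: 3x = 12, so x = 4.
Then 2E = 180 + 3·4 = 192, so E = 96, V = 2E/3 = 64, F = 30 + 4 = 34.

64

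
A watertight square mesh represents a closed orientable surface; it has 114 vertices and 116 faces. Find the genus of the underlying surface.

2

Every face is a square, so 2E = 4·116 = 464, giving E = 232.
χ = V − E + F = 114 − 232 + 116 = -2.
For a closed orientable surface χ = 2 − 2g, so g = (2 − (-2))/2 = 2.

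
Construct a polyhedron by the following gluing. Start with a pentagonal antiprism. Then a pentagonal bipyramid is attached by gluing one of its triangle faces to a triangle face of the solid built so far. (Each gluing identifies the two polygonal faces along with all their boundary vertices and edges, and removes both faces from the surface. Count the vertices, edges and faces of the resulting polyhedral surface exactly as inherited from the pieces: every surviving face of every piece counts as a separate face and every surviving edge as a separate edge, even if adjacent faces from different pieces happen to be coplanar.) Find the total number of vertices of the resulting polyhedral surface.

14

A pentagonal antiprism: V=10, E=20, F=12.
Attach a pentagonal bipyramid (V=7, E=15, F=10) along a 3-gon: merge 3 vertices and 3 edges, delete both glued faces → V=14, E=32, F=20.
Check: V − E + F = 14 − 32 + 20 = 2.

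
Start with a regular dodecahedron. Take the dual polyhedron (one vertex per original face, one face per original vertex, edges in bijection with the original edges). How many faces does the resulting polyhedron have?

The base solid has V = 20, E = 30, F = 12.
The dual swaps V and F and preserves E: V′ = F = 12, E′ = E = 30, F′ = V = 20.

20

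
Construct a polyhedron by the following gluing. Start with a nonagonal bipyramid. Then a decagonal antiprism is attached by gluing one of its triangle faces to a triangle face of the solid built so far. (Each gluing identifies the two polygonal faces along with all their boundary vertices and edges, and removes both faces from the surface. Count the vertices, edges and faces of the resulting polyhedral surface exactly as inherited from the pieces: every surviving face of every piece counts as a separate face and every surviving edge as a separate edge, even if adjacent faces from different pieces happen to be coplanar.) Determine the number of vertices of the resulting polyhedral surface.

28

A nonagonal bipyramid: V=11, E=27, F=18.
Attach a decagonal antiprism (V=20, E=40, F=22) along a 3-gon: merge 3 vertices and 3 edges, delete both glued faces → V=28, E=64, F=38.
Check: V − E + F = 28 − 64 + 38 = 2.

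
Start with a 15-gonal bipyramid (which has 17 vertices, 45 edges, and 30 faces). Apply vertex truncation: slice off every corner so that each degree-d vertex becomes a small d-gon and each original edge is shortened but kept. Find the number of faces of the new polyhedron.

47

Truncation replaces each original edge-end by a new vertex, so V′ = 2E = 90.
Each original edge survives, and each old vertex of degree d contributes d new edges; summing degrees gives Σd = 2E, so E′ = E + 2E = 3E = 135.
Each original face survives and each original vertex becomes one new face: F′ = F + V = 47.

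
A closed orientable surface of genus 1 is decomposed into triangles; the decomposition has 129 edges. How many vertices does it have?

43

χ = 2 − 2·1 = 0, and every face is a triangle so 3F = 2E.
F = 2E/3 = 86. Then V = 0 + E − F = 0 + 129 − 86 = 43.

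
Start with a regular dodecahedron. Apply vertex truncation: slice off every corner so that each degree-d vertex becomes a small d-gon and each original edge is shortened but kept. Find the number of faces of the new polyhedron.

The base solid has V = 20, E = 30, F = 12.
Truncation replaces each original edge-end by a new vertex, so V′ = 2E = 60.
Each original edge survives, and each old vertex of degree d contributes d new edges; summing degrees gives Σd = 2E, so E′ = E + 2E = 3E = 90.
Each original face survives and each original vertex becomes one new face: F′ = F + V = 32.

32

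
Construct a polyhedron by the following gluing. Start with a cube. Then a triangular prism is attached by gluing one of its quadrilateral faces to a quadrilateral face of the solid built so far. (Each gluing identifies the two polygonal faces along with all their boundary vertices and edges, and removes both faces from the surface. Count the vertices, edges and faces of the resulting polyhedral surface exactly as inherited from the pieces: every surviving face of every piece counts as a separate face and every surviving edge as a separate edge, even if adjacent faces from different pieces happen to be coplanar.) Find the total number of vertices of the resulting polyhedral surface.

10

A cube: V=8, E=12, F=6.
Attach a triangular prism (V=6, E=9, F=5) along a 4-gon: merge 4 vertices and 4 edges, delete both glued faces → V=10, E=17, F=9.
Check: V − E + F = 10 − 17 + 9 = 2.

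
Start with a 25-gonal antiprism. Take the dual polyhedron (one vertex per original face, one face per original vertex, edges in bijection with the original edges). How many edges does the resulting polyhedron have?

The base solid has V = 50, E = 100, F = 52.
The dual swaps V and F and preserves E: V′ = F = 52, E′ = E = 100, F′ = V = 50.

100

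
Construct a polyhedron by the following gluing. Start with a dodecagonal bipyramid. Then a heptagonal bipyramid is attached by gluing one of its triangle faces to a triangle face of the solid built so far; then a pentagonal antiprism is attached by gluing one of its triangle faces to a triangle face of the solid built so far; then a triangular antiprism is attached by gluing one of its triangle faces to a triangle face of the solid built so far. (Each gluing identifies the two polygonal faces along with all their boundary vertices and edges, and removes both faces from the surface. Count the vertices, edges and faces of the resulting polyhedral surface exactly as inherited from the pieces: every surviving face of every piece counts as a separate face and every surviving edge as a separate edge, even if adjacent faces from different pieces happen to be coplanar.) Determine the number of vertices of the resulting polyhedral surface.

30

A dodecagonal bipyramid: V=14, E=36, F=24.
Attach a heptagonal bipyramid (V=9, E=21, F=14) along a 3-gon: merge 3 vertices and 3 edges, delete both glued faces → V=20, E=54, F=36.
Attach a pentagonal antiprism (V=10, E=20, F=12) along a 3-gon: merge 3 vertices and 3 edges, delete both glued faces → V=27, E=71, F=46.
Attach a triangular antiprism (V=6, E=12, F=8) along a 3-gon: merge 3 vertices and 3 edges, delete both glued faces → V=30, E=80, F=52.
Check: V − E + F = 30 − 80 + 52 = 2.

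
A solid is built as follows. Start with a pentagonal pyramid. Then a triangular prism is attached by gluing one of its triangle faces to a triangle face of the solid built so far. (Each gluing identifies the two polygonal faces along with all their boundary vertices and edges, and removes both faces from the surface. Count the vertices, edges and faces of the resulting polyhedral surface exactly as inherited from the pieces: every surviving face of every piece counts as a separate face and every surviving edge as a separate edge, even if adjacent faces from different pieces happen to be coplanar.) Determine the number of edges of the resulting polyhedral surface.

A pentagonal pyramid: V=6, E=10, F=6.
Attach a triangular prism (V=6, E=9, F=5) along a 3-gon: merge 3 vertices and 3 edges, delete both glued faces → V=9, E=16, F=9.
Check: V − E + F = 9 − 16 + 9 = 2.

16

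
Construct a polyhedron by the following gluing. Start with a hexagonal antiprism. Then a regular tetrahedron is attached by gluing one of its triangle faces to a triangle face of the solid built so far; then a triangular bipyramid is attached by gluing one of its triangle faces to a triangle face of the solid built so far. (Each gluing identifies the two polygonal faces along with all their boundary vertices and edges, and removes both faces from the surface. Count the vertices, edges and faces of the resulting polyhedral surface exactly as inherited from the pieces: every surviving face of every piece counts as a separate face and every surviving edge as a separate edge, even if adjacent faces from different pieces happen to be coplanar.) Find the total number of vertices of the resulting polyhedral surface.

15

A hexagonal antiprism: V=12, E=24, F=14.
Attach a regular tetrahedron (V=4, E=6, F=4) along a 3-gon: merge 3 vertices and 3 edges, delete both glued faces → V=13, E=27, F=16.
Attach a triangular bipyramid (V=5, E=9, F=6) along a 3-gon: merge 3 vertices and 3 edges, delete both glued faces → V=15, E=33, F=20.
Check: V − E + F = 15 − 33 + 20 = 2.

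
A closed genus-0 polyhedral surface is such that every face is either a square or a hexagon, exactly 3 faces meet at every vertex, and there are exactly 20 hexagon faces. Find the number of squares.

6

Let x be the number of squares; then F = 20 + x.
Edge–face incidences: 2E = 6·20 + 4·x = 120 + 4x.
Every vertex has degree 3, so 3V = 2E.
Euler: V − E + F = 2 ⇒ (2E)/3 − E + (20 + x) = 2.
Multiply by 6: 2·(2E) − 3·(2E) + 6·(20 + x) = 12, i.e. 120 + 6x − (120 + 4x) = 12.
Collecting terms: 2x = 12, so x = 6.
Then 2E = 120 + 4·6 = 144, so E = 72, V = 2E/3 = 48, F = 20 + 6 = 26.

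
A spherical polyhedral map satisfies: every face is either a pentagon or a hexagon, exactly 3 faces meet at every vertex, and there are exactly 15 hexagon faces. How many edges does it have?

Let x be the number of pentagons; then F = 15 + x.
Edge–face incidences: 2E = 6·15 + 5·x = 90 + 5x.
Every vertex has degree 3, so 3V = 2E.
Euler: V − E + F = 2 ⇒ (2E)/3 − E + (15 + x) = 2.
Multiply by 6: 2·(2E) − 3·(2E) + 6·(15 + x) = 12, i.e. 90 + 6x − (90 + 5x) = 12.
Collecting terms: x = 12.
Then 2E = 90 + 5·12 = 150, so E = 75, V = 2E/3 = 50, F = 15 + 12 = 27.

75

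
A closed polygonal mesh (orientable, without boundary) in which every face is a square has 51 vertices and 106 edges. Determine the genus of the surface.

2

Every face is a square and each edge borders two faces, so 4F = 2·106, giving F = 53.
χ = V − E + F = 51 − 106 + 53 = -2.
For a closed orientable surface χ = 2 − 2g, so g = (2 − (-2))/2 = 2.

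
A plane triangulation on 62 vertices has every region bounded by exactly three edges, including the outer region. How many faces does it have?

In a plane triangulation 3F = 2E and V − E + F = 2, so F = 2V − 4 = 2·62 − 4 = 120.

120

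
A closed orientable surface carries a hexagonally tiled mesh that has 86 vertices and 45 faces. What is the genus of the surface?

3

Every face is a hexagon, so 2E = 6·45 = 270, giving E = 135.
χ = V − E + F = 86 − 135 + 45 = -4.
For a closed orientable surface χ = 2 − 2g, so g = (2 − (-4))/2 = 3.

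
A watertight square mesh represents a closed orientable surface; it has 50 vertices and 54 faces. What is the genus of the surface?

Every face is a square, so 2E = 4·54 = 216, giving E = 108.
χ = V − E + F = 50 − 108 + 54 = -4.
For a closed orientable surface χ = 2 − 2g, so g = (2 − (-4))/2 = 3.

3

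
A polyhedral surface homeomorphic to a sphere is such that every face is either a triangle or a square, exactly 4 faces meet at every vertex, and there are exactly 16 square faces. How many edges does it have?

Let x be the number of triangles; then F = 16 + x.
Edge–face incidences: 2E = 4·16 + 3·x = 64 + 3x.
Every vertex has degree 4, so 4V = 2E.
Euler: V − E + F = 2 ⇒ (2E)/4 − E + (16 + x) = 2.
Multiply by 8: 2·(2E) − 4·(2E) + 8·(16 + x) = 16, i.e. 128 + 8x − 2·(64 + 3x) = 16.
Collecting terms: 2x = 16, so x = 8.
Then 2E = 64 + 3·8 = 88, so E = 44, V = 2E/4 = 22, F = 16 + 8 = 24.

44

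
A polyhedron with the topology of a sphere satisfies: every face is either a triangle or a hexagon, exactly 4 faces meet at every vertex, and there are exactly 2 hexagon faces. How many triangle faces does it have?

12

Let x be the number of triangles; then F = 2 + x.
Edge–face incidences: 2E = 6·2 + 3·x = 12 + 3x.
Every vertex has degree 4, so 4V = 2E.
Euler: V − E + F = 2 ⇒ (2E)/4 − E + (2 + x) = 2.
Multiply by 8: 2·(2E) − 4·(2E) + 8·(2 + x) = 16, i.e. 16 + 8x − 2·(12 + 3x) = 16.
Collecting terms: 2x − 8 = 16, so 2x = 24, so x = 12.
Then 2E = 12 + 3·12 = 48, so E = 24, V = 2E/4 = 12, F = 2 + 12 = 14.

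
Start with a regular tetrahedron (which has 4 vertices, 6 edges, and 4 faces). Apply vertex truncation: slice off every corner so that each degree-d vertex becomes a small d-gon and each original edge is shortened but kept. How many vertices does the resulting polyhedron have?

Truncation replaces each original edge-end by a new vertex, so V′ = 2E = 12.
Each original edge survives, and each old vertex of degree d contributes d new edges; summing degrees gives Σd = 2E, so E′ = E + 2E = 3E = 18.
Each original face survives and each original vertex becomes one new face: F′ = F + V = 8.

12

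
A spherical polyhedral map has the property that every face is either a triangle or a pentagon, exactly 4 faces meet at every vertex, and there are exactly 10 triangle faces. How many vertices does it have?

Let x be the number of pentagons; then F = 10 + x.
Edge–face incidences: 2E = 3·10 + 5·x = 30 + 5x.
Every vertex has degree 4, so 4V = 2E.
Euler: V − E + F = 2 ⇒ (2E)/4 − E + (10 + x) = 2.
Multiply by 8: 2·(2E) − 4·(2E) + 8·(10 + x) = 16, i.e. 80 + 8x − 2·(30 + 5x) = 16.
Collecting terms: −2x + 20 = 16, so −2x = −4, so x = 2.
Then 2E = 30 + 5·2 = 40, so E = 20, V = 2E/4 = 10, F = 10 + 2 = 12.

10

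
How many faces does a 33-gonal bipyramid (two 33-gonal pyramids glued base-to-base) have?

66

A bipyramid over an n-gon has 2n triangular faces and n + 2 vertices: V = 33 + 2 = 35, E = 3·33 = 99, F = 2·33 = 66.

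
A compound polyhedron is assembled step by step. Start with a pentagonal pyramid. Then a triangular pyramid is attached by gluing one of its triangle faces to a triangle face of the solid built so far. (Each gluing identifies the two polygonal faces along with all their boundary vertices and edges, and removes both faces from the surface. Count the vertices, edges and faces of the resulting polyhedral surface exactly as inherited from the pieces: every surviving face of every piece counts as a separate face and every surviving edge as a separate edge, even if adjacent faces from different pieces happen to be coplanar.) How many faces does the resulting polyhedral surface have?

A pentagonal pyramid: V=6, E=10, F=6.
Attach a triangular pyramid (V=4, E=6, F=4) along a 3-gon: merge 3 vertices and 3 edges, delete both glued faces → V=7, E=13, F=8.
Check: V − E + F = 7 − 13 + 8 = 2.

8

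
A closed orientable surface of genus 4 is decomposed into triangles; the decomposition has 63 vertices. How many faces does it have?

138

χ = 2 − 2·4 = -6, and every face is a triangle so 3F = 2E.
V − E + F = -6 with E = 3F/2 gives 63 − (3/2 − 1)·F = -6, so F = 138 and E = 207.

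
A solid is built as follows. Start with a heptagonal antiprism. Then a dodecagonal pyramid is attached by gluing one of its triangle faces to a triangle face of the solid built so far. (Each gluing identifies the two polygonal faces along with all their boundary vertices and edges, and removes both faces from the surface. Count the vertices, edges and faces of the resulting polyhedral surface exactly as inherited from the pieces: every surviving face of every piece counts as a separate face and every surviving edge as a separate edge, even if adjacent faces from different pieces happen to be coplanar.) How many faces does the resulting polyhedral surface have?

27

A heptagonal antiprism: V=14, E=28, F=16.
Attach a dodecagonal pyramid (V=13, E=24, F=13) along a 3-gon: merge 3 vertices and 3 edges, delete both glued faces → V=24, E=49, F=27.
Check: V − E + F = 24 − 49 + 27 = 2.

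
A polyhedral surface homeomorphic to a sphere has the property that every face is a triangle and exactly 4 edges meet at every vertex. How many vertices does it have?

Each face has 3 edges and each edge borders two faces, so 2E = 3F.
Each vertex has degree 4, so 4V = 2E and hence V = 3F/4.
Euler: V − E + F = 2 ⇒ (3F/4) − (3F/2) + F = 2.
Multiply by 8: (6 − 12 + 8)F = 16, i.e. 2F = 16.
So F = 8, E = 3·8/2 = 12, V = 3·8/4 = 6.

6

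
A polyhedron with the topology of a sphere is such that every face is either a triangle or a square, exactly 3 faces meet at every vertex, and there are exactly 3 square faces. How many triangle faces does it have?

Let x be the number of triangles; then F = 3 + x.
Edge–face incidences: 2E = 4·3 + 3·x = 12 + 3x.
Every vertex has degree 3, so 3V = 2E.
Euler: V − E + F = 2 ⇒ (2E)/3 − E + (3 + x) = 2.
Multiply by 6: 2·(2E) − 3·(2E) + 6·(3 + x) = 12, i.e. 18 + 6x − (12 + 3x) = 12.
Collecting terms: 3x + 6 = 12, so 3x = 6, so x = 2.
Then 2E = 12 + 3·2 = 18, so E = 9, V = 2E/3 = 6, F = 3 + 2 = 5.

2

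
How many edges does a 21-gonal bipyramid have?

63

A bipyramid over an n-gon has 2n triangular faces and n + 2 vertices: V = 21 + 2 = 23, E = 3·21 = 63, F = 2·21 = 42.
Check: V − E + F = 23 − 63 + 42 = 2.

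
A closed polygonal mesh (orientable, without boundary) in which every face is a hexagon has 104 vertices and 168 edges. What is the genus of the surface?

5

Every face is a hexagon and each edge borders two faces, so 6F = 2·168, giving F = 56.
χ = V − E + F = 104 − 168 + 56 = -8.
For a closed orientable surface χ = 2 − 2g, so g = (2 − (-8))/2 = 5.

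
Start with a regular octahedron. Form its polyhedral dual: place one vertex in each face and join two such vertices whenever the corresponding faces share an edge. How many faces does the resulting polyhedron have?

6

The base solid has V = 6, E = 12, F = 8.
The dual swaps V and F and preserves E: V′ = F = 8, E′ = E = 12, F′ = V = 6.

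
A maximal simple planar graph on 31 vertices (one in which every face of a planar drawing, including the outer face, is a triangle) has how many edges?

In a plane triangulation 3F = 2E and V − E + F = 2, so E = 3V − 6 = 3·31 − 6 = 87.

87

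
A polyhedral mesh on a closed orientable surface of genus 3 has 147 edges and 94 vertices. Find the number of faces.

49

For a closed orientable surface of genus 3, χ = 2 − 2·3 = -4.
F = -4 − V + E = -4 − 94 + 147 = 49.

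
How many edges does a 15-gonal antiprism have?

60

An antiprism on an n-gon has two n-gon caps and 2n triangles: V = 2·15 = 30, E = 4·15 = 60, F = 2·15 + 2 = 32.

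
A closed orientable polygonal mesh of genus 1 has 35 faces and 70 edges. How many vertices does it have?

35

For a closed orientable surface of genus 1, χ = 2 − 2·1 = 0.
V = 0 + E − F = 0 + 70 − 35 = 35.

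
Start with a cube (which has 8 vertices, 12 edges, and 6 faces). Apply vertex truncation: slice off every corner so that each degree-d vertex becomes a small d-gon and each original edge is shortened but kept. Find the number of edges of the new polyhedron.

Truncation replaces each original edge-end by a new vertex, so V′ = 2E = 24.
Each original edge survives, and each old vertex of degree d contributes d new edges; summing degrees gives Σd = 2E, so E′ = E + 2E = 3E = 36.
Each original face survives and each original vertex becomes one new face: F′ = F + V = 14.

36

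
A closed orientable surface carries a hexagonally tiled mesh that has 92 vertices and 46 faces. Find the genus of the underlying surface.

1

Every face is a hexagon, so 2E = 6·46 = 276, giving E = 138.
χ = V − E + F = 92 − 138 + 46 = 0.
For a closed orientable surface χ = 2 − 2g, so g = (2 − (0))/2 = 1.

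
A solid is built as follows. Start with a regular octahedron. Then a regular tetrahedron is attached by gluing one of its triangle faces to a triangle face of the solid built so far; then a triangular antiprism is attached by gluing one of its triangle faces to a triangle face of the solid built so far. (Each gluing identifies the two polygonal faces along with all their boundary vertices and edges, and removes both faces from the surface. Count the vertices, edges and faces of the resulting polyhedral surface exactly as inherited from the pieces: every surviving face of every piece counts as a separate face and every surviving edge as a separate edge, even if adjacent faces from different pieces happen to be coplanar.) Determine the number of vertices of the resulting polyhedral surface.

A regular octahedron: V=6, E=12, F=8.
Attach a regular tetrahedron (V=4, E=6, F=4) along a 3-gon: merge 3 vertices and 3 edges, delete both glued faces → V=7, E=15, F=10.
Attach a triangular antiprism (V=6, E=12, F=8) along a 3-gon: merge 3 vertices and 3 edges, delete both glued faces → V=10, E=24, F=16.
Check: V − E + F = 10 − 24 + 16 = 2.

10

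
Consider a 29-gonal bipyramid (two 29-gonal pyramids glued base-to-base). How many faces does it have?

58

A bipyramid over an n-gon has 2n triangular faces and n + 2 vertices: V = 29 + 2 = 31, E = 3·29 = 87, F = 2·29 = 58.
Check: V − E + F = 31 − 87 + 58 = 2.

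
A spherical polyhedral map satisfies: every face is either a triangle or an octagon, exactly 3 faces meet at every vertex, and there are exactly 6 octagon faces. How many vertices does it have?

Let x be the number of triangles; then F = 6 + x.
Edge–face incidences: 2E = 8·6 + 3·x = 48 + 3x.
Every vertex has degree 3, so 3V = 2E.
Euler: V − E + F = 2 ⇒ (2E)/3 − E + (6 + x) = 2.
Multiply by 6: 2·(2E) − 3·(2E) + 6·(6 + x) = 12, i.e. 36 + 6x − (48 + 3x) = 12.
Collecting terms: 3x − 12 = 12, so 3x = 24, so x = 8.
Then 2E = 48 + 3·8 = 72, so E = 36, V = 2E/3 = 24, F = 6 + 8 = 14.

24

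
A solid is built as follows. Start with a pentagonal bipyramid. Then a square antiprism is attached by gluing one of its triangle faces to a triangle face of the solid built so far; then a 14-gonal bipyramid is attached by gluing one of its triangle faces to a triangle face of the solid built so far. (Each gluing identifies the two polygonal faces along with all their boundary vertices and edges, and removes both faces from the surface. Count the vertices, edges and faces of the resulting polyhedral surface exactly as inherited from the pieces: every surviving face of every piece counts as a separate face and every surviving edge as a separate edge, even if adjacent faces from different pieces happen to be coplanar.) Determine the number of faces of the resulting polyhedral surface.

A pentagonal bipyramid: V=7, E=15, F=10.
Attach a square antiprism (V=8, E=16, F=10) along a 3-gon: merge 3 vertices and 3 edges, delete both glued faces → V=12, E=28, F=18.
Attach a 14-gonal bipyramid (V=16, E=42, F=28) along a 3-gon: merge 3 vertices and 3 edges, delete both glued faces → V=25, E=67, F=44.
Check: V − E + F = 25 − 67 + 44 = 2.

44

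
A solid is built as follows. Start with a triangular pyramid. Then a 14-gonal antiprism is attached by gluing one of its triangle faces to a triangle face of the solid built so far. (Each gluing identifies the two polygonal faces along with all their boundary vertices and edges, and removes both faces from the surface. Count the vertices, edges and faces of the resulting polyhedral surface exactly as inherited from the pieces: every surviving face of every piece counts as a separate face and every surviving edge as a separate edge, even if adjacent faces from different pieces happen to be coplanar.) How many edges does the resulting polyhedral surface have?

59

A triangular pyramid: V=4, E=6, F=4.
Attach a 14-gonal antiprism (V=28, E=56, F=30) along a 3-gon: merge 3 vertices and 3 edges, delete both glued faces → V=29, E=59, F=32.
Check: V − E + F = 29 − 59 + 32 = 2.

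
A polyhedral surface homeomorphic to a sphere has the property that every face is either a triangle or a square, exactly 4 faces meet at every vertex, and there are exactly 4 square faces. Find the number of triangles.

8

Let x be the number of triangles; then F = 4 + x.
Edge–face incidences: 2E = 4·4 + 3·x = 16 + 3x.
Every vertex has degree 4, so 4V = 2E.
Euler: V − E + F = 2 ⇒ (2E)/4 − E + (4 + x) = 2.
Multiply by 8: 2·(2E) − 4·(2E) + 8·(4 + x) = 16, i.e. 32 + 8x − 2·(16 + 3x) = 16.
Collecting terms: 2x = 16, so x = 8.
Then 2E = 16 + 3·8 = 40, so E = 20, V = 2E/4 = 10, F = 4 + 8 = 12.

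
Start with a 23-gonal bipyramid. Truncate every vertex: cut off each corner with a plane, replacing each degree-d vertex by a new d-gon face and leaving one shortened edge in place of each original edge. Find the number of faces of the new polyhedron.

71

The base solid has V = 25, E = 69, F = 46.
Truncation replaces each original edge-end by a new vertex, so V′ = 2E = 138.
Each original edge survives, and each old vertex of degree d contributes d new edges; summing degrees gives Σd = 2E, so E′ = E + 2E = 3E = 207.
Each original face survives and each original vertex becomes one new face: F′ = F + V = 71.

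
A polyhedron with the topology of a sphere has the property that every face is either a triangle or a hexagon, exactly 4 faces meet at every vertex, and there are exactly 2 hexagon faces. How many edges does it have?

24

Let x be the number of triangles; then F = 2 + x.
Edge–face incidences: 2E = 6·2 + 3·x = 12 + 3x.
Every vertex has degree 4, so 4V = 2E.
Euler: V − E + F = 2 ⇒ (2E)/4 − E + (2 + x) = 2.
Multiply by 8: 2·(2E) − 4·(2E) + 8·(2 + x) = 16, i.e. 16 + 8x − 2·(12 + 3x) = 16.
Collecting terms: 2x − 8 = 16, so 2x = 24, so x = 12.
Then 2E = 12 + 3·12 = 48, so E = 24, V = 2E/4 = 12, F = 2 + 12 = 14.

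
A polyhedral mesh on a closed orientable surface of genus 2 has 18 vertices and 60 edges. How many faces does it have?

For a closed orientable surface of genus 2, χ = 2 − 2·2 = -2.
F = -2 − V + E = -2 − 18 + 60 = 40.

40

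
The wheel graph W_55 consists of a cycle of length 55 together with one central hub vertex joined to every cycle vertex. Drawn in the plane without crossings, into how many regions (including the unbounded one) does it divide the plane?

56

W_55 has V = 55 + 1 = 56 vertices and E = 2·55 = 110 edges.
By Euler's formula F = 2 − V + E = 2 − 56 + 110 = 56.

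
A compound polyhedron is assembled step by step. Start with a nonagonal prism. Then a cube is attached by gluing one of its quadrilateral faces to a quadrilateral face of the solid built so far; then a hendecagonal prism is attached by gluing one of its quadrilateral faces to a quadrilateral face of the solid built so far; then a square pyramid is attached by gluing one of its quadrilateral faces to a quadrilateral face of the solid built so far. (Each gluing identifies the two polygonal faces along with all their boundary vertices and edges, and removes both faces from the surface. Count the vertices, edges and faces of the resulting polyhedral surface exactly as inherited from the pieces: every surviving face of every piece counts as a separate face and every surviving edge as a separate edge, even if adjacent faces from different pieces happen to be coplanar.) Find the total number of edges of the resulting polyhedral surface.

68

A nonagonal prism: V=18, E=27, F=11.
Attach a cube (V=8, E=12, F=6) along a 4-gon: merge 4 vertices and 4 edges, delete both glued faces → V=22, E=35, F=15.
Attach a hendecagonal prism (V=22, E=33, F=13) along a 4-gon: merge 4 vertices and 4 edges, delete both glued faces → V=40, E=64, F=26.
Attach a square pyramid (V=5, E=8, F=5) along a 4-gon: merge 4 vertices and 4 edges, delete both glued faces → V=41, E=68, F=29.
Check: V − E + F = 41 − 68 + 29 = 2.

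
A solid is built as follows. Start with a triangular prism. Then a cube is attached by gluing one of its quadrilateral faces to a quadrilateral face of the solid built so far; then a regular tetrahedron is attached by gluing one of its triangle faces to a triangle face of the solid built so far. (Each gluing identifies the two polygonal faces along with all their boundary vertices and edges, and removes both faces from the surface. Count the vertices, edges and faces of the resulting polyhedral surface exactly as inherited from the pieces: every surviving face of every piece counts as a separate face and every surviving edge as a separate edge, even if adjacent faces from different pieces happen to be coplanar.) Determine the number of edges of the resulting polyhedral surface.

A triangular prism: V=6, E=9, F=5.
Attach a cube (V=8, E=12, F=6) along a 4-gon: merge 4 vertices and 4 edges, delete both glued faces → V=10, E=17, F=9.
Attach a regular tetrahedron (V=4, E=6, F=4) along a 3-gon: merge 3 vertices and 3 edges, delete both glued faces → V=11, E=20, F=11.
Check: V − E + F = 11 − 20 + 11 = 2.

20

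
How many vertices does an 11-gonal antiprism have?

22

An antiprism on an n-gon has two n-gon caps and 2n triangles: V = 2·11 = 22, E = 4·11 = 44, F = 2·11 + 2 = 24.
Check: V − E + F = 22 − 44 + 24 = 2.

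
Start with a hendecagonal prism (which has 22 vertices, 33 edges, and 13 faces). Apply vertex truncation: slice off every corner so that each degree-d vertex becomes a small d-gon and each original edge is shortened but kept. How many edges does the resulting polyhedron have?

99

Truncation replaces each original edge-end by a new vertex, so V′ = 2E = 66.
Each original edge survives, and each old vertex of degree d contributes d new edges; summing degrees gives Σd = 2E, so E′ = E + 2E = 3E = 99.
Each original face survives and each original vertex becomes one new face: F′ = F + V = 35.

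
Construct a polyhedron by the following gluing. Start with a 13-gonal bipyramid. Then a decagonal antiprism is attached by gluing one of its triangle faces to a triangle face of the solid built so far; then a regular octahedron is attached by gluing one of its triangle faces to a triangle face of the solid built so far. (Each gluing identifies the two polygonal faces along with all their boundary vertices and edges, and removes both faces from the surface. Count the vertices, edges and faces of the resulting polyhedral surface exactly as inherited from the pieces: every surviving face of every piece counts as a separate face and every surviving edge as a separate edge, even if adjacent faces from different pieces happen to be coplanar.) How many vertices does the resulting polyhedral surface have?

35

A 13-gonal bipyramid: V=15, E=39, F=26.
Attach a decagonal antiprism (V=20, E=40, F=22) along a 3-gon: merge 3 vertices and 3 edges, delete both glued faces → V=32, E=76, F=46.
Attach a regular octahedron (V=6, E=12, F=8) along a 3-gon: merge 3 vertices and 3 edges, delete both glued faces → V=35, E=85, F=52.
Check: V − E + F = 35 − 85 + 52 = 2.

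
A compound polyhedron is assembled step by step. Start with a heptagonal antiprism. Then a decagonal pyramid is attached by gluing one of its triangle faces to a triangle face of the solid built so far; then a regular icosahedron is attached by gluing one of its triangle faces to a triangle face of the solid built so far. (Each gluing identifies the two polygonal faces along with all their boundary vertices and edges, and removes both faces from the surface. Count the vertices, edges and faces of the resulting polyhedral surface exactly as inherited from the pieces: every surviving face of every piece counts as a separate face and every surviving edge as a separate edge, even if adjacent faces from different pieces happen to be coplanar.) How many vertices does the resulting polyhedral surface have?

A heptagonal antiprism: V=14, E=28, F=16.
Attach a decagonal pyramid (V=11, E=20, F=11) along a 3-gon: merge 3 vertices and 3 edges, delete both glued faces → V=22, E=45, F=25.
Attach a regular icosahedron (V=12, E=30, F=20) along a 3-gon: merge 3 vertices and 3 edges, delete both glued faces → V=31, E=72, F=43.
Check: V − E + F = 31 − 72 + 43 = 2.

31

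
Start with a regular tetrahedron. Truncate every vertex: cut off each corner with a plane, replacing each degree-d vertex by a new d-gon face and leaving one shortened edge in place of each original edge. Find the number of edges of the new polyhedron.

The base solid has V = 4, E = 6, F = 4.
Truncation replaces each original edge-end by a new vertex, so V′ = 2E = 12.
Each original edge survives, and each old vertex of degree d contributes d new edges; summing degrees gives Σd = 2E, so E′ = E + 2E = 3E = 18.
Each original face survives and each original vertex becomes one new face: F′ = F + V = 8.

18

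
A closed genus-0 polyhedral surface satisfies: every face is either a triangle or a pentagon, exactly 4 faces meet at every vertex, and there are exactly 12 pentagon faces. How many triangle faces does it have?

20

Let x be the number of triangles; then F = 12 + x.
Edge–face incidences: 2E = 5·12 + 3·x = 60 + 3x.
Every vertex has degree 4, so 4V = 2E.
Euler: V − E + F = 2 ⇒ (2E)/4 − E + (12 + x) = 2.
Multiply by 8: 2·(2E) − 4·(2E) + 8·(12 + x) = 16, i.e. 96 + 8x − 2·(60 + 3x) = 16.
Collecting terms: 2x − 24 = 16, so 2x = 40, so x = 20.
Then 2E = 60 + 3·20 = 120, so E = 60, V = 2E/4 = 30, F = 12 + 20 = 32.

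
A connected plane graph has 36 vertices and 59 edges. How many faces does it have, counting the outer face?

25

Euler's formula for a connected plane graph: V − E + F = 2, so F = 2 − 36 + 59 = 25.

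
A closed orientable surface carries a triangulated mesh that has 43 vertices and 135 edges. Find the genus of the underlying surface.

2

Every face is a triangle and each edge borders two faces, so 3F = 2·135, giving F = 90.
χ = V − E + F = 43 − 135 + 90 = -2.
For a closed orientable surface χ = 2 − 2g, so g = (2 − (-2))/2 = 2.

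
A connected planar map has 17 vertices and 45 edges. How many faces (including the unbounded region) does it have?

30

Euler's formula for a connected plane graph: V − E + F = 2, so F = 2 − 17 + 45 = 30.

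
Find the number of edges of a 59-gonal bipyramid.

A bipyramid over an n-gon has 2n triangular faces and n + 2 vertices: V = 59 + 2 = 61, E = 3·59 = 177, F = 2·59 = 118.
Check: V − E + F = 61 − 177 + 118 = 2.

177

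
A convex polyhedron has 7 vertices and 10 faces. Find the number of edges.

Here V − E + F = 2.
E = V + F − (2) = 7 + 10 − (2) = 15.

15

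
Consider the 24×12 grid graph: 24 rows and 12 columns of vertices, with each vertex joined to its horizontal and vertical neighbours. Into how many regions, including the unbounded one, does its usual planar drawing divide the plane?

The grid has V = 24·12 = 288 vertices and E = 24·11 + 12·23 = 540 edges.
F = 2 − V + E = 2 − 288 + 540 = 254.

254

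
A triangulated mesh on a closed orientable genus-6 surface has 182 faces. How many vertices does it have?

χ = 2 − 2·6 = -10, and every face is a triangle so 3F = 2E.
E = 3·182/2 = 273. Then V = -10 + E − F = -10 + 273 − 182 = 81.

81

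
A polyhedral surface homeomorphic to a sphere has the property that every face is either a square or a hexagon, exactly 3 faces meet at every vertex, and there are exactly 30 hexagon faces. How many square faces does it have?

6

Let x be the number of squares; then F = 30 + x.
Edge–face incidences: 2E = 6·30 + 4·x = 180 + 4x.
Every vertex has degree 3, so 3V = 2E.
Euler: V − E + F = 2 ⇒ (2E)/3 − E + (30 + x) = 2.
Multiply by 6: 2·(2E) − 3·(2E) + 6·(30 + x) = 12, i.e. 180 + 6x − (180 + 4x) = 12.
Collecting terms: 2x = 12, so x = 6.
Then 2E = 180 + 4·6 = 204, so E = 102, V = 2E/3 = 68, F = 30 + 6 = 36.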